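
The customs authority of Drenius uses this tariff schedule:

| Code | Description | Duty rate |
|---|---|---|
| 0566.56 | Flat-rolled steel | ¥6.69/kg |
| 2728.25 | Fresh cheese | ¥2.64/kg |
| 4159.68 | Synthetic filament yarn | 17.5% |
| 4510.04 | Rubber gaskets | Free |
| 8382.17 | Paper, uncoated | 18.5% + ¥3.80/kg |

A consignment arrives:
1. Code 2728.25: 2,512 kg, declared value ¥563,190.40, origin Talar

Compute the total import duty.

Line 1 (2728.25, Talar, 2,512 kg, ¥563,190.40):
Base rate for 2728.25 is ¥2.64/kg.
Duty = 2,512 × ¥2.64 = ¥6,631.68.

¥6,631.68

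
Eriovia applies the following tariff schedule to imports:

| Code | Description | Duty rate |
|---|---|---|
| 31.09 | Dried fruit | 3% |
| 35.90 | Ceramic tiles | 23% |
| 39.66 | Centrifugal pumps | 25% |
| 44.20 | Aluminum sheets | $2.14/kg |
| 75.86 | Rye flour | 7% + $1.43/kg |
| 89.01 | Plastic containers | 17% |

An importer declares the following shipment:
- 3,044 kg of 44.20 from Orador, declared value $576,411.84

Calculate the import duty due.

Line 1 (44.20, Orador, 3,044 kg, $576,411.84):
Base rate for 44.20 is $2.14/kg.
Duty = 3,044 × $2.14 = $6,514.16.

$6,514.16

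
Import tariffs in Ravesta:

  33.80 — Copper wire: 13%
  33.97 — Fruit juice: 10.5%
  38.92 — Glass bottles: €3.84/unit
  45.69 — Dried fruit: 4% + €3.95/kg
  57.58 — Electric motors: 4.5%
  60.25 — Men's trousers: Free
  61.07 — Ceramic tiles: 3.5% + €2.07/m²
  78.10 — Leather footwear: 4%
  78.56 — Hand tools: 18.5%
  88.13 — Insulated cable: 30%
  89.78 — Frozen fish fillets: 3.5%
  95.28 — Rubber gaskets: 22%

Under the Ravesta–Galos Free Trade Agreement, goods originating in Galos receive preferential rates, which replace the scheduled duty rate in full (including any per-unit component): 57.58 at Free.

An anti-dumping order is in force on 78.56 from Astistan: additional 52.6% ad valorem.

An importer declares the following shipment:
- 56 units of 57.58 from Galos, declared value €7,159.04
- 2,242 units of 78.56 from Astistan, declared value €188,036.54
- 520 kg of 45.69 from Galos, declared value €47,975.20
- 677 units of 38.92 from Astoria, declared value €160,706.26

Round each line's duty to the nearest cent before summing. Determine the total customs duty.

Line 1 (57.58, Galos, 56 units, €7,159.04):
Base rate for 57.58 is 4.5%.
Origin Galos qualifies under the Ravesta–Galos agreement and 57.58 is covered: preferential rate Free applies instead.
Duty = €7,159.04 × 0% = €0.00.
Line 2 (78.56, Astistan, 2,242 units, €188,036.54):
Base rate for 78.56 is 18.5%.
Additional duty on 78.56 from Astistan: +52.6%. Applied ad valorem rate: 18.5% + 52.6% = 71.1%.
Duty = €188,036.54 × 71.1% = €133,693.98.
Line 3 (45.69, Galos, 520 kg, €47,975.20):
Base rate for 45.69 is 4% + €3.95/kg.
Origin Galos is the FTA partner but 45.69 is not on the preference list; base rate stands.
Duty = €47,975.20 × 4% + 520 × €3.95 = €3,973.01.
Line 4 (38.92, Astoria, 677 units, €160,706.26):
Base rate for 38.92 is €3.84/unit.
Duty = 677 × €3.84 = €2,599.68.
Total = €0.00 + €133,693.98 + €3,973.01 + €2,599.68 = €140,266.67.

€140,266.67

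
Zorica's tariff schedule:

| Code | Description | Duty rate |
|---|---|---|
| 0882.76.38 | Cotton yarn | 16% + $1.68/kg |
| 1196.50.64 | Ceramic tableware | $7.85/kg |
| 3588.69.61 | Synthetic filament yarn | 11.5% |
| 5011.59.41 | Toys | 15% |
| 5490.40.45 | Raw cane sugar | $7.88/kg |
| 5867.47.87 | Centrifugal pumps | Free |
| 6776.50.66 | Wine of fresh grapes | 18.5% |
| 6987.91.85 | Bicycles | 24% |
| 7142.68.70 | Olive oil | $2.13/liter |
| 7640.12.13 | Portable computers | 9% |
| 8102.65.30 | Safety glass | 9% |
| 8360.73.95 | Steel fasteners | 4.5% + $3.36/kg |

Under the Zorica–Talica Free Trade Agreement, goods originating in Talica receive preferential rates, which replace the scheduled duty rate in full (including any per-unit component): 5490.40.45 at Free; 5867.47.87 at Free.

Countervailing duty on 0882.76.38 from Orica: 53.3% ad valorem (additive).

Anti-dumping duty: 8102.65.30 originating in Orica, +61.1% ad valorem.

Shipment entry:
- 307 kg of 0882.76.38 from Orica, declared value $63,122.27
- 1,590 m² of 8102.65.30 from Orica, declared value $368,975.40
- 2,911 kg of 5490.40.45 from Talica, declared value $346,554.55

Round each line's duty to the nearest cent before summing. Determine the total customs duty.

Line 1 (0882.76.38, Orica, 307 kg, $63,122.27):
Base rate for 0882.76.38 is 16% + $1.68/kg.
Additional duty on 0882.76.38 from Orica: +53.3%. Applied ad valorem rate: 16% + 53.3% = 69.3%.
Duty = $63,122.27 × 69.3% + 307 × $1.68 = $44,259.49.
Line 2 (8102.65.30, Orica, 1,590 m², $368,975.40):
Base rate for 8102.65.30 is 9%.
Additional duty on 8102.65.30 from Orica: +61.1%. Applied ad valorem rate: 9% + 61.1% = 70.1%.
Duty = $368,975.40 × 70.1% = $258,651.76.
Line 3 (5490.40.45, Talica, 2,911 kg, $346,554.55):
Base rate for 5490.40.45 is $7.88/kg.
Origin Talica qualifies under the Zorica–Talica agreement and 5490.40.45 is covered: preferential rate Free applies instead.
Duty = $346,554.55 × 0% = $0.00.
Total = $44,259.49 + $258,651.76 + $0.00 = $302,911.25.

$302,911.25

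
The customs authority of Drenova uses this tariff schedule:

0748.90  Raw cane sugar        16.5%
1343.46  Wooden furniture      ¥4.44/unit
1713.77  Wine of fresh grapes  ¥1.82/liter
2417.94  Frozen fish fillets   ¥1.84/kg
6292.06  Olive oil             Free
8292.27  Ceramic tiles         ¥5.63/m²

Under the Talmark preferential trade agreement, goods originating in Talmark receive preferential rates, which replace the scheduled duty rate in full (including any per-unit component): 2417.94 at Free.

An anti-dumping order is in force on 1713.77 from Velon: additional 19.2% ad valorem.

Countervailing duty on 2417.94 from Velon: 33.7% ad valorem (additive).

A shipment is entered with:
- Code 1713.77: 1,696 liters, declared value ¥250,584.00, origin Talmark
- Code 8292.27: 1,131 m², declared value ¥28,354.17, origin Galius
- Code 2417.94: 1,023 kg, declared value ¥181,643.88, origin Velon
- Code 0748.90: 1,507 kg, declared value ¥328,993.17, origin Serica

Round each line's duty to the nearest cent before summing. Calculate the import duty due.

Line 1 (1713.77, Talmark, 1,696 liters, ¥250,584.00):
Base rate for 1713.77 is ¥1.82/liter.
Origin Talmark is the FTA partner but 1713.77 is not on the preference list; base rate stands.
The additional-duty order on 1713.77 targets Velon, not Talmark; it does not apply.
Duty = 1,696 × ¥1.82 = ¥3,086.72.
Line 2 (8292.27, Galius, 1,131 m², ¥28,354.17):
Base rate for 8292.27 is ¥5.63/m².
Duty = 1,131 × ¥5.63 = ¥6,367.53.
Line 3 (2417.94, Velon, 1,023 kg, ¥181,643.88):
Base rate for 2417.94 is ¥1.84/kg.
2417.94 has an FTA preferential rate, but origin Velon is not Talmark; base rate stands.
Additional duty on 2417.94 from Velon: +33.7% ad valorem. Applied ad valorem rate = 33.7%.
Duty = ¥181,643.88 × 33.7% + 1,023 × ¥1.84 = ¥63,096.31.
Line 4 (0748.90, Serica, 1,507 kg, ¥328,993.17):
Base rate for 0748.90 is 16.5%.
Duty = ¥328,993.17 × 16.5% = ¥54,283.87.
Total = ¥3,086.72 + ¥6,367.53 + ¥63,096.31 + ¥54,283.87 = ¥126,834.43.

¥126,834.43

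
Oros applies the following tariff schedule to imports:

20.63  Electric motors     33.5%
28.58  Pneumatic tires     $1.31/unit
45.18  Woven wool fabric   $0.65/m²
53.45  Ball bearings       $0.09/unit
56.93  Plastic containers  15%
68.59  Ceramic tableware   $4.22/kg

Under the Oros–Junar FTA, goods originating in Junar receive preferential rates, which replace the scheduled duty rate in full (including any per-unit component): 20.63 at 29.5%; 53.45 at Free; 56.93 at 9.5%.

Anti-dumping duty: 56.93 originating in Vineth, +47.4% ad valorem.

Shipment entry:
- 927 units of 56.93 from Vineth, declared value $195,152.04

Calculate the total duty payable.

Line 1 (56.93, Vineth, 927 units, $195,152.04):
Base rate for 56.93 is 15%.
56.93 has an FTA preferential rate, but origin Vineth is not Junar; base rate stands.
Additional duty on 56.93 from Vineth: +47.4%. Applied ad valorem rate: 15% + 47.4% = 62.4%.
Duty = $195,152.04 × 62.4% = $121,774.87.

$121,774.87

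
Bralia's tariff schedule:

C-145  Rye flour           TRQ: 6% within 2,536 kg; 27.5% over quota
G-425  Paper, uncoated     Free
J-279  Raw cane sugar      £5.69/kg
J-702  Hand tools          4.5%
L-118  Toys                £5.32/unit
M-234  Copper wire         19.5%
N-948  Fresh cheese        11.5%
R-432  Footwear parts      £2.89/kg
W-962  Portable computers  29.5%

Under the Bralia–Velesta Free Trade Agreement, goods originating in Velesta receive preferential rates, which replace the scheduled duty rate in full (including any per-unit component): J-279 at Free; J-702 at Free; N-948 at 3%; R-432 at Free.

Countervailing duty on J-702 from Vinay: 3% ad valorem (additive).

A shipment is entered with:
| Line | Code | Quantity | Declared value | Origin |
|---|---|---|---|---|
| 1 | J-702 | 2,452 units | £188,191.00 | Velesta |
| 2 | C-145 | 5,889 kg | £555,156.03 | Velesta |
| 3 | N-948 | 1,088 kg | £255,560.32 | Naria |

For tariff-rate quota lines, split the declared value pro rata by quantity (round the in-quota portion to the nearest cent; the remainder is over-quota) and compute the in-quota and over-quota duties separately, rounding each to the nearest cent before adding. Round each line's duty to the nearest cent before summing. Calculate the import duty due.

£130,657.57

Line 1 (J-702, Velesta, 2,452 units, £188,191.00):
Base rate for J-702 is 4.5%.
Origin Velesta qualifies under the Bralia–Velesta agreement and J-702 is covered: preferential rate Free applies instead.
The additional-duty order on J-702 targets Vinay, not Velesta; it does not apply.
Duty = £188,191.00 × 0% = £0.00.
Line 2 (C-145, Velesta, 5,889 kg, £555,156.03):
Code C-145 is under a tariff-rate quota (threshold 2,536 kg). In-quota: 2,536 kg at 6%; over-quota: 3,353 kg at 27.5%.
Pro-rata value split: in-quota = £555,156.03 × 2,536/5,889 = £239,068.72; over-quota = £555,156.03 − £239,068.72 = £316,087.31.
In-quota duty = £239,068.72 × 6% = £14,344.12. Over-quota duty = £316,087.31 × 27.5% = £86,924.01.
Line duty = £14,344.12 + £86,924.01 = £101,268.13.
Line 3 (N-948, Naria, 1,088 kg, £255,560.32):
Base rate for N-948 is 11.5%.
N-948 has an FTA preferential rate, but origin Naria is not Velesta; base rate stands.
Duty = £255,560.32 × 11.5% = £29,389.44.
Total = £0.00 + £101,268.13 + £29,389.44 = £130,657.57.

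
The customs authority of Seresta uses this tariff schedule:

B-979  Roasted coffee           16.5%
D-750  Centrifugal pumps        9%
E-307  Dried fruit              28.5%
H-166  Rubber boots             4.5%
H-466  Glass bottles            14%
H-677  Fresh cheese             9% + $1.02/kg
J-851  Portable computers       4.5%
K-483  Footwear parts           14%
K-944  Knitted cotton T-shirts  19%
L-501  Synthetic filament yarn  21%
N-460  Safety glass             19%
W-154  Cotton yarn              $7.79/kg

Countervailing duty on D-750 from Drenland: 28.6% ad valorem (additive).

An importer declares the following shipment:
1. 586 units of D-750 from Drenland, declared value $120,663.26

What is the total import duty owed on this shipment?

Line 1 (D-750, Drenland, 586 units, $120,663.26):
Base rate for D-750 is 9%.
Additional duty on D-750 from Drenland: +28.6%. Applied ad valorem rate: 9% + 28.6% = 37.6%.
Duty = $120,663.26 × 37.6% = $45,369.39.

$45,369.39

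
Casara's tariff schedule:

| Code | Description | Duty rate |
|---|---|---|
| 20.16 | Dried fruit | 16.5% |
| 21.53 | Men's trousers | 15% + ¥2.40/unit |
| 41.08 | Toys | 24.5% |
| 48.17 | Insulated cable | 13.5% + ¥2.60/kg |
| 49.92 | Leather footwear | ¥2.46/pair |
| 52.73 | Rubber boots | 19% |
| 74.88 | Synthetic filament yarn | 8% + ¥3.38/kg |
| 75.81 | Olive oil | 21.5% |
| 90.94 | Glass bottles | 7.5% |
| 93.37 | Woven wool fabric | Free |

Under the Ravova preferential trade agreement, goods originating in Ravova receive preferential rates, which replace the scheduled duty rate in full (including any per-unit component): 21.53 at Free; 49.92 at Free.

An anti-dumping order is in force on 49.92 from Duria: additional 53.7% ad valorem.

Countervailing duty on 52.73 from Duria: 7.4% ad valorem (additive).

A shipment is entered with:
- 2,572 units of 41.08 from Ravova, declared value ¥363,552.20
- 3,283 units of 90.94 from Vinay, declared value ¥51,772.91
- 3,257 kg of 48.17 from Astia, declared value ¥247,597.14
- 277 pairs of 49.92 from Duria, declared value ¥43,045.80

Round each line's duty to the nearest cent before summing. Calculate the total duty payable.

Line 1 (41.08, Ravova, 2,572 units, ¥363,552.20):
Base rate for 41.08 is 24.5%.
Origin Ravova is the FTA partner but 41.08 is not on the preference list; base rate stands.
Duty = ¥363,552.20 × 24.5% = ¥89,070.29.
Line 2 (90.94, Vinay, 3,283 units, ¥51,772.91):
Base rate for 90.94 is 7.5%.
Duty = ¥51,772.91 × 7.5% = ¥3,882.97.
Line 3 (48.17, Astia, 3,257 kg, ¥247,597.14):
Base rate for 48.17 is 13.5% + ¥2.60/kg.
Duty = ¥247,597.14 × 13.5% + 3,257 × ¥2.60 = ¥41,893.81.
Line 4 (49.92, Duria, 277 pairs, ¥43,045.80):
Base rate for 49.92 is ¥2.46/pair.
49.92 has an FTA preferential rate, but origin Duria is not Ravova; base rate stands.
Additional duty on 49.92 from Duria: +53.7% ad valorem. Applied ad valorem rate = 53.7%.
Duty = ¥43,045.80 × 53.7% + 277 × ¥2.46 = ¥23,797.01.
Total = ¥89,070.29 + ¥3,882.97 + ¥41,893.81 + ¥23,797.01 = ¥158,644.08.

¥158,644.08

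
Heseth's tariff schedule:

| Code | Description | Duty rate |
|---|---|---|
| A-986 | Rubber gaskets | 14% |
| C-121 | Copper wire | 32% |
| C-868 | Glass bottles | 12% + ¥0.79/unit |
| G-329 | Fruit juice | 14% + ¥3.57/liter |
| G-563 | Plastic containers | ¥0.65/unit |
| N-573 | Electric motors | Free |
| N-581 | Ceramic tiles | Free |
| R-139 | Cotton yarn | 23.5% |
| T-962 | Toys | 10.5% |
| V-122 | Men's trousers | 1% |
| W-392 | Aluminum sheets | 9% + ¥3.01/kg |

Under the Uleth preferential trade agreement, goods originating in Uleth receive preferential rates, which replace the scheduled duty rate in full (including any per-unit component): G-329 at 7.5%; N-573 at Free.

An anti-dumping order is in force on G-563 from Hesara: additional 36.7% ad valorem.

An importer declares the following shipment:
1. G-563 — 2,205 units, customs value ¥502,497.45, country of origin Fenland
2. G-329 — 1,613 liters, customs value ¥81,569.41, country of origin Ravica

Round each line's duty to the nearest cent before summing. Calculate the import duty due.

¥18,611.38

Line 1 (G-563, Fenland, 2,205 units, ¥502,497.45):
Base rate for G-563 is ¥0.65/unit.
The additional-duty order on G-563 targets Hesara, not Fenland; it does not apply.
Duty = 2,205 × ¥0.65 = ¥1,433.25.
Line 2 (G-329, Ravica, 1,613 liters, ¥81,569.41):
Base rate for G-329 is 14% + ¥3.57/liter.
G-329 has an FTA preferential rate, but origin Ravica is not Uleth; base rate stands.
Duty = ¥81,569.41 × 14% + 1,613 × ¥3.57 = ¥17,178.13.
Total = ¥1,433.25 + ¥17,178.13 = ¥18,611.38.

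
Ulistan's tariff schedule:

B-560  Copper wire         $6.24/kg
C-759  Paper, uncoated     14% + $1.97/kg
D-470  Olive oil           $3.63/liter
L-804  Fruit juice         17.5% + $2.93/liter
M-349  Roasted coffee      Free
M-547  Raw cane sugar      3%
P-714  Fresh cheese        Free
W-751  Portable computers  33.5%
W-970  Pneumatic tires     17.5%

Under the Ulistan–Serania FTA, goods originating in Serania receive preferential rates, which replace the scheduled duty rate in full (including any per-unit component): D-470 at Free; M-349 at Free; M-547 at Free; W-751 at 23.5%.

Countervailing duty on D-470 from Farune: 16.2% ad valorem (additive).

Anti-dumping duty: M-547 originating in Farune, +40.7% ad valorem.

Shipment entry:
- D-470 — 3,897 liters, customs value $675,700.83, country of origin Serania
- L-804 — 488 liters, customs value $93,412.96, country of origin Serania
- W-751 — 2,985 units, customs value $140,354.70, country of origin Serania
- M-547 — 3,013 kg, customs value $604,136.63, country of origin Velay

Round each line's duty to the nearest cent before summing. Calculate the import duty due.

$68,884.56

Line 1 (D-470, Serania, 3,897 liters, $675,700.83):
Base rate for D-470 is $3.63/liter.
Origin Serania qualifies under the Ulistan–Serania agreement and D-470 is covered: preferential rate Free applies instead.
The additional-duty order on D-470 targets Farune, not Serania; it does not apply.
Duty = $675,700.83 × 0% = $0.00.
Line 2 (L-804, Serania, 488 liters, $93,412.96):
Base rate for L-804 is 17.5% + $2.93/liter.
Origin Serania is the FTA partner but L-804 is not on the preference list; base rate stands.
Duty = $93,412.96 × 17.5% + 488 × $2.93 = $17,777.11.
Line 3 (W-751, Serania, 2,985 units, $140,354.70):
Base rate for W-751 is 33.5%.
Origin Serania qualifies under the Ulistan–Serania agreement and W-751 is covered: preferential rate 23.5% applies instead.
Duty = $140,354.70 × 23.5% = $32,983.35.
Line 4 (M-547, Velay, 3,013 kg, $604,136.63):
Base rate for M-547 is 3%.
M-547 has an FTA preferential rate, but origin Velay is not Serania; base rate stands.
The additional-duty order on M-547 targets Farune, not Velay; it does not apply.
Duty = $604,136.63 × 3% = $18,124.10.
Total = $0.00 + $17,777.11 + $32,983.35 + $18,124.10 = $68,884.56.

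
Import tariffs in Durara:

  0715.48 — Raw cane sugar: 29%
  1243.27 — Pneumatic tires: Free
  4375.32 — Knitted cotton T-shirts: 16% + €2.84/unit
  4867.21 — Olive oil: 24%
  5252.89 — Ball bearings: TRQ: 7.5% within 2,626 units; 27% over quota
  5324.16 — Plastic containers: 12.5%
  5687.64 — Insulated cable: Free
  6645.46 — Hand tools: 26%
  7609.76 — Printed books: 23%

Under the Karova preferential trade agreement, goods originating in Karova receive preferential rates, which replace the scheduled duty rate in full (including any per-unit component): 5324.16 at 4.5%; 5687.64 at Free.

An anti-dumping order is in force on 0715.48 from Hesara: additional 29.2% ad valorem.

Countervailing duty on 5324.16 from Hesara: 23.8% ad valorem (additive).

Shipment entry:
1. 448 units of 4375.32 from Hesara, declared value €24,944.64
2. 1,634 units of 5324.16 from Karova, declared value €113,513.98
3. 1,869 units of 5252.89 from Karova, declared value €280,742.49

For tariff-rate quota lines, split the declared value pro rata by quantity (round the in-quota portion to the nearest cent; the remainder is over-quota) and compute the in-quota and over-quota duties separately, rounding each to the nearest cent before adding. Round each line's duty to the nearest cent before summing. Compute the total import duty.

€31,427.28

Line 1 (4375.32, Hesara, 448 units, €24,944.64):
Base rate for 4375.32 is 16% + €2.84/unit.
Duty = €24,944.64 × 16% + 448 × €2.84 = €5,263.46.
Line 2 (5324.16, Karova, 1,634 units, €113,513.98):
Base rate for 5324.16 is 12.5%.
Origin Karova qualifies under the Durara–Karova agreement and 5324.16 is covered: preferential rate 4.5% applies instead.
The additional-duty order on 5324.16 targets Hesara, not Karova; it does not apply.
Duty = €113,513.98 × 4.5% = €5,108.13.
Line 3 (5252.89, Karova, 1,869 units, €280,742.49):
Code 5252.89 is under a tariff-rate quota (threshold 2,626 units). Quantity 1,869 units is within the quota, so the in-quota rate 7.5% applies to the full value.
Duty = €280,742.49 × 7.5% = €21,055.69.
Total = €5,263.46 + €5,108.13 + €21,055.69 = €31,427.28.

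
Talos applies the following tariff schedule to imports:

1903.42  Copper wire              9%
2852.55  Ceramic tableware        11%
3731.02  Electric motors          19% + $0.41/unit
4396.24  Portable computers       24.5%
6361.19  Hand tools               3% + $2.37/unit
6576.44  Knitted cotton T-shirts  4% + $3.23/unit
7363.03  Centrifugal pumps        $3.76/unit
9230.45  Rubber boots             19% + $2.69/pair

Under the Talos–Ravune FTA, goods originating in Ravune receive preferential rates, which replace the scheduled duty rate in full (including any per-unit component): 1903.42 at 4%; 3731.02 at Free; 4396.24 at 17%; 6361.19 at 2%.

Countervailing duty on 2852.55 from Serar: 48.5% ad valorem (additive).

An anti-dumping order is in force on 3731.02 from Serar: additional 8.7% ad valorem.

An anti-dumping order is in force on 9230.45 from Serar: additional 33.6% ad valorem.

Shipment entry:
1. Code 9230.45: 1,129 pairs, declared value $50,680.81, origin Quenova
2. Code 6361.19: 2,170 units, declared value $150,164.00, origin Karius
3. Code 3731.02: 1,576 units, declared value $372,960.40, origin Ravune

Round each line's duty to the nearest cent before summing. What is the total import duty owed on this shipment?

$22,314.18

Line 1 (9230.45, Quenova, 1,129 pairs, $50,680.81):
Base rate for 9230.45 is 19% + $2.69/pair.
The additional-duty order on 9230.45 targets Serar, not Quenova; it does not apply.
Duty = $50,680.81 × 19% + 1,129 × $2.69 = $12,666.36.
Line 2 (6361.19, Karius, 2,170 units, $150,164.00):
Base rate for 6361.19 is 3% + $2.37/unit.
6361.19 has an FTA preferential rate, but origin Karius is not Ravune; base rate stands.
Duty = $150,164.00 × 3% + 2,170 × $2.37 = $9,647.82.
Line 3 (3731.02, Ravune, 1,576 units, $372,960.40):
Base rate for 3731.02 is 19% + $0.41/unit.
Origin Ravune qualifies under the Talos–Ravune agreement and 3731.02 is covered: preferential rate Free applies instead.
The additional-duty order on 3731.02 targets Serar, not Ravune; it does not apply.
Duty = $372,960.40 × 0% = $0.00.
Total = $12,666.36 + $9,647.82 + $0.00 = $22,314.18.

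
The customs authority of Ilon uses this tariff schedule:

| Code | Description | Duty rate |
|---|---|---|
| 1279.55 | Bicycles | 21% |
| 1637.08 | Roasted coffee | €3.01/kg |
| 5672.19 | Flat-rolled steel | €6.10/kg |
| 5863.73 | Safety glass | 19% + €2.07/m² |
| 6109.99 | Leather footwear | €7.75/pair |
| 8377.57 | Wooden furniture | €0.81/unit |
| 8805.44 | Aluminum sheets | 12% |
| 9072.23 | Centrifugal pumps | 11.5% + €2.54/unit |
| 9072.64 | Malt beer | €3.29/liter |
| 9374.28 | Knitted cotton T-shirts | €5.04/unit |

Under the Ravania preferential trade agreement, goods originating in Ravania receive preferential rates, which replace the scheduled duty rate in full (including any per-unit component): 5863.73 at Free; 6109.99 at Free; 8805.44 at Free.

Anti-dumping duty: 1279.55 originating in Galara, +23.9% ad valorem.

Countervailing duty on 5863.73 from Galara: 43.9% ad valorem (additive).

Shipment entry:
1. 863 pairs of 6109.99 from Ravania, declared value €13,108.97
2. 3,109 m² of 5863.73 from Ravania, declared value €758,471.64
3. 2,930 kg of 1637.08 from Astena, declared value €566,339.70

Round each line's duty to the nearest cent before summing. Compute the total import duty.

Line 1 (6109.99, Ravania, 863 pairs, €13,108.97):
Base rate for 6109.99 is €7.75/pair.
Origin Ravania qualifies under the Ilon–Ravania agreement and 6109.99 is covered: preferential rate Free applies instead.
Duty = €13,108.97 × 0% = €0.00.
Line 2 (5863.73, Ravania, 3,109 m², €758,471.64):
Base rate for 5863.73 is 19% + €2.07/m².
Origin Ravania qualifies under the Ilon–Ravania agreement and 5863.73 is covered: preferential rate Free applies instead.
The additional-duty order on 5863.73 targets Galara, not Ravania; it does not apply.
Duty = €758,471.64 × 0% = €0.00.
Line 3 (1637.08, Astena, 2,930 kg, €566,339.70):
Base rate for 1637.08 is €3.01/kg.
Duty = 2,930 × €3.01 = €8,819.30.
Total = €0.00 + €0.00 + €8,819.30 = €8,819.30.

€8,819.30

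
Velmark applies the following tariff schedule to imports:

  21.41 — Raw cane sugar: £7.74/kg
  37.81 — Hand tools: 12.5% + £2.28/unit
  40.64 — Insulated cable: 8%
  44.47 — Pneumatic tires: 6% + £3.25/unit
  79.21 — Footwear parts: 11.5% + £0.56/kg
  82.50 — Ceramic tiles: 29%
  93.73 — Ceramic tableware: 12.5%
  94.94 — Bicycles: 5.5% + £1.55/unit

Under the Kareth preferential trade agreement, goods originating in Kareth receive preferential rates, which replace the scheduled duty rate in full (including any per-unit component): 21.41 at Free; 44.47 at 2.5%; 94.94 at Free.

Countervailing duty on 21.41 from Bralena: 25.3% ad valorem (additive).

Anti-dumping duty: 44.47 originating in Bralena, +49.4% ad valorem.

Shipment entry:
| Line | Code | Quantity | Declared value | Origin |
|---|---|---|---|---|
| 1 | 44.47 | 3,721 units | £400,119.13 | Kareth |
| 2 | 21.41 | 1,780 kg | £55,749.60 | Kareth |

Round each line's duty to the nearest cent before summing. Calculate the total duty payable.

£10,002.98

Line 1 (44.47, Kareth, 3,721 units, £400,119.13):
Base rate for 44.47 is 6% + £3.25/unit.
Origin Kareth qualifies under the Velmark–Kareth agreement and 44.47 is covered: preferential rate 2.5% applies instead.
The additional-duty order on 44.47 targets Bralena, not Kareth; it does not apply.
Duty = £400,119.13 × 2.5% = £10,002.98.
Line 2 (21.41, Kareth, 1,780 kg, £55,749.60):
Base rate for 21.41 is £7.74/kg.
Origin Kareth qualifies under the Velmark–Kareth agreement and 21.41 is covered: preferential rate Free applies instead.
The additional-duty order on 21.41 targets Bralena, not Kareth; it does not apply.
Duty = £55,749.60 × 0% = £0.00.
Total = £10,002.98 + £0.00 = £10,002.98.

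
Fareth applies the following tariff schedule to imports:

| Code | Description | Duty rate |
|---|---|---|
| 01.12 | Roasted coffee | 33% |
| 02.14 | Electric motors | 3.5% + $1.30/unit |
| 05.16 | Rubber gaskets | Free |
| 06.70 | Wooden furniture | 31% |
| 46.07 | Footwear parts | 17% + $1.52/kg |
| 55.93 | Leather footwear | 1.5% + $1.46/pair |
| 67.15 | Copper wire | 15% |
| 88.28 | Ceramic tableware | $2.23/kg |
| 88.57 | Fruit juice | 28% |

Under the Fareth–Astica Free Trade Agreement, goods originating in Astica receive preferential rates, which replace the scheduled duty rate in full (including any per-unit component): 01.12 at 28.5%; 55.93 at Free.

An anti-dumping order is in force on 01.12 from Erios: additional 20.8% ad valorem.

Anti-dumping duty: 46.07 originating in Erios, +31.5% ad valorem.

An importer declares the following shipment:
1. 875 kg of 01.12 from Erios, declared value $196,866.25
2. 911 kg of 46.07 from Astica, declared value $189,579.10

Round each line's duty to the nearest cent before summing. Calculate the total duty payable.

Line 1 (01.12, Erios, 875 kg, $196,866.25):
Base rate for 01.12 is 33%.
01.12 has an FTA preferential rate, but origin Erios is not Astica; base rate stands.
Additional duty on 01.12 from Erios: +20.8%. Applied ad valorem rate: 33% + 20.8% = 53.8%.
Duty = $196,866.25 × 53.8% = $105,914.04.
Line 2 (46.07, Astica, 911 kg, $189,579.10):
Base rate for 46.07 is 17% + $1.52/kg.
Origin Astica is the FTA partner but 46.07 is not on the preference list; base rate stands.
The additional-duty order on 46.07 targets Erios, not Astica; it does not apply.
Duty = $189,579.10 × 17% + 911 × $1.52 = $33,613.17.
Total = $105,914.04 + $33,613.17 = $139,527.21.

$139,527.21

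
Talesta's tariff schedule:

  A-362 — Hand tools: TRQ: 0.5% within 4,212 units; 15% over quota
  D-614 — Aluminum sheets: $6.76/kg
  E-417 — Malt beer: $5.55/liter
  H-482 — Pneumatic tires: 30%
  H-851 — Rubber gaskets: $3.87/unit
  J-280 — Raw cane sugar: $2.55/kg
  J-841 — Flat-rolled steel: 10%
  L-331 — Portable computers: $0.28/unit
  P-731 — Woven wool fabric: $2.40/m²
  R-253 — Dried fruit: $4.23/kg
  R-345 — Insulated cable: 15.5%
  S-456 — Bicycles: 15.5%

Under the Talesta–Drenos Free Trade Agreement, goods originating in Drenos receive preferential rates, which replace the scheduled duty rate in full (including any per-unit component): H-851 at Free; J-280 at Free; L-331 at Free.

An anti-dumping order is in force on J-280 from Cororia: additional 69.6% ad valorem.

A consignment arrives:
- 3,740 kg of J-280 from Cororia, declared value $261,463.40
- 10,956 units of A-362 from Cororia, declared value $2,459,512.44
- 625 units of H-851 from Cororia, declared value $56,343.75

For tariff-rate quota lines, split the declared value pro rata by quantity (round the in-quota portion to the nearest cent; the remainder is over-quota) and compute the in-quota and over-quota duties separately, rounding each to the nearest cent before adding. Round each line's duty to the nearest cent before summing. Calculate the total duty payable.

Line 1 (J-280, Cororia, 3,740 kg, $261,463.40):
Base rate for J-280 is $2.55/kg.
J-280 has an FTA preferential rate, but origin Cororia is not Drenos; base rate stands.
Additional duty on J-280 from Cororia: +69.6% ad valorem. Applied ad valorem rate = 69.6%.
Duty = $261,463.40 × 69.6% + 3,740 × $2.55 = $191,515.53.
Line 2 (A-362, Cororia, 10,956 units, $2,459,512.44):
Code A-362 is under a tariff-rate quota (threshold 4,212 units). In-quota: 4,212 units at 0.5%; over-quota: 6,744 units at 15%.
Pro-rata value split: in-quota = $2,459,512.44 × 4,212/10,956 = $945,551.88; over-quota = $2,459,512.44 − $945,551.88 = $1,513,960.56.
In-quota duty = $945,551.88 × 0.5% = $4,727.76. Over-quota duty = $1,513,960.56 × 15% = $227,094.08.
Line duty = $4,727.76 + $227,094.08 = $231,821.84.
Line 3 (H-851, Cororia, 625 units, $56,343.75):
Base rate for H-851 is $3.87/unit.
H-851 has an FTA preferential rate, but origin Cororia is not Drenos; base rate stands.
Duty = 625 × $3.87 = $2,418.75.
Total = $191,515.53 + $231,821.84 + $2,418.75 = $425,756.12.

$425,756.12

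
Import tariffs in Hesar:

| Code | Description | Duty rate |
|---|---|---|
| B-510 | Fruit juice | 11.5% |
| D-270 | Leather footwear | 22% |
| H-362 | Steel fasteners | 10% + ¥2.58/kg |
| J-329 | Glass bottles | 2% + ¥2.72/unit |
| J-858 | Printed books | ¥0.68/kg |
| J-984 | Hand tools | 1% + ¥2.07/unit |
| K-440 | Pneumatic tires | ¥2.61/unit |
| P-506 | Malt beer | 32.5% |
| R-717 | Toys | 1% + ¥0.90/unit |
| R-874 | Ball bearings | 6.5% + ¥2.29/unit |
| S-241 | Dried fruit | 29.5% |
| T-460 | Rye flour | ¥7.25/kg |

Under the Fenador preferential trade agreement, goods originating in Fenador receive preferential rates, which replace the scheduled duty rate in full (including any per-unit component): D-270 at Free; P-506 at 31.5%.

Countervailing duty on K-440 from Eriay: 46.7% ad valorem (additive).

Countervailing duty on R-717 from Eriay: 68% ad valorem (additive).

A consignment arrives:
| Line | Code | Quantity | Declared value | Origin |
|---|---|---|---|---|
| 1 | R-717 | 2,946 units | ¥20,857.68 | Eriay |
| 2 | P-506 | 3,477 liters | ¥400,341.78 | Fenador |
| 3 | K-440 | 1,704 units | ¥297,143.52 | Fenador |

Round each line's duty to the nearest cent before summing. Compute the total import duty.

¥147,598.30

Line 1 (R-717, Eriay, 2,946 units, ¥20,857.68):
Base rate for R-717 is 1% + ¥0.90/unit.
Additional duty on R-717 from Eriay: +68%. Applied ad valorem rate: 1% + 68% = 69%.
Duty = ¥20,857.68 × 69% + 2,946 × ¥0.90 = ¥17,043.20.
Line 2 (P-506, Fenador, 3,477 liters, ¥400,341.78):
Base rate for P-506 is 32.5%.
Origin Fenador qualifies under the Hesar–Fenador agreement and P-506 is covered: preferential rate 31.5% applies instead.
Duty = ¥400,341.78 × 31.5% = ¥126,107.66.
Line 3 (K-440, Fenador, 1,704 units, ¥297,143.52):
Base rate for K-440 is ¥2.61/unit.
Origin Fenador is the FTA partner but K-440 is not on the preference list; base rate stands.
The additional-duty order on K-440 targets Eriay, not Fenador; it does not apply.
Duty = 1,704 × ¥2.61 = ¥4,447.44.
Total = ¥17,043.20 + ¥126,107.66 + ¥4,447.44 = ¥147,598.30.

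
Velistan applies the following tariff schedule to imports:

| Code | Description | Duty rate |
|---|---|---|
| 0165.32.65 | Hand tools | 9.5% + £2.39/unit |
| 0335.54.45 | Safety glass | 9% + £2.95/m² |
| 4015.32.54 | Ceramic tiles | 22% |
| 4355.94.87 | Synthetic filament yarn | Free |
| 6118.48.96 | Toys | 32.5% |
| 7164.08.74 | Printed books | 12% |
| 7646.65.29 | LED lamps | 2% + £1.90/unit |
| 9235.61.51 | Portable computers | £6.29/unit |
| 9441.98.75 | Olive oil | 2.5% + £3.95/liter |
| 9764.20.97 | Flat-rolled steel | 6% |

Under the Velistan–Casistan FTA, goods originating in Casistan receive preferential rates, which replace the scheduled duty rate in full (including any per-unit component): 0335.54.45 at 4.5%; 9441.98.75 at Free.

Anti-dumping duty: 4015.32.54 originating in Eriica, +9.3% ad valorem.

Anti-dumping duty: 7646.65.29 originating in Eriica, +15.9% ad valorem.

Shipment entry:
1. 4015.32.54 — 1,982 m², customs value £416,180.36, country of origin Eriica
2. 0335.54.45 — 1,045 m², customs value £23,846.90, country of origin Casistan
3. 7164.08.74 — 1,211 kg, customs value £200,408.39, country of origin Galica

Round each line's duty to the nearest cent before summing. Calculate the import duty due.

Line 1 (4015.32.54, Eriica, 1,982 m², £416,180.36):
Base rate for 4015.32.54 is 22%.
Additional duty on 4015.32.54 from Eriica: +9.3%. Applied ad valorem rate: 22% + 9.3% = 31.3%.
Duty = £416,180.36 × 31.3% = £130,264.45.
Line 2 (0335.54.45, Casistan, 1,045 m², £23,846.90):
Base rate for 0335.54.45 is 9% + £2.95/m².
Origin Casistan qualifies under the Velistan–Casistan agreement and 0335.54.45 is covered: preferential rate 4.5% applies instead.
Duty = £23,846.90 × 4.5% = £1,073.11.
Line 3 (7164.08.74, Galica, 1,211 kg, £200,408.39):
Base rate for 7164.08.74 is 12%.
Duty = £200,408.39 × 12% = £24,049.01.
Total = £130,264.45 + £1,073.11 + £24,049.01 = £155,386.57.

£155,386.57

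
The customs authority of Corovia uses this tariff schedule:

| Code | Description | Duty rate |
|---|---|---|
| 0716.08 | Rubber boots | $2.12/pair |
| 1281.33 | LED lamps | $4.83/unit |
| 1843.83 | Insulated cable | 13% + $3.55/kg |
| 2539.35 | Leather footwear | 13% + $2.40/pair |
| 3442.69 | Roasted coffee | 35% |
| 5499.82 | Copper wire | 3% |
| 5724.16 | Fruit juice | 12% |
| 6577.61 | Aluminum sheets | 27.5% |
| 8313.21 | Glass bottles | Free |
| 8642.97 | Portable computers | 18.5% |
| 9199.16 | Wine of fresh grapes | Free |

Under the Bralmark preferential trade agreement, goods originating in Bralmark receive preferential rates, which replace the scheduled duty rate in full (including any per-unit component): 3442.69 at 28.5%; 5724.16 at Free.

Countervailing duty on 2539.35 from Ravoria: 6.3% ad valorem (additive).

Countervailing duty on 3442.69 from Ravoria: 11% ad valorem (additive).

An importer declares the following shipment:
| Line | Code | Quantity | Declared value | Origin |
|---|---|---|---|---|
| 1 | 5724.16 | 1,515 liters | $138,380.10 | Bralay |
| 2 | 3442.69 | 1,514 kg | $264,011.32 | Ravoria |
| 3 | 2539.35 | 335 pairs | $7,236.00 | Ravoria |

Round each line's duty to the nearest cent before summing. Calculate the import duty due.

$140,251.37

Line 1 (5724.16, Bralay, 1,515 liters, $138,380.10):
Base rate for 5724.16 is 12%.
5724.16 has an FTA preferential rate, but origin Bralay is not Bralmark; base rate stands.
Duty = $138,380.10 × 12% = $16,605.61.
Line 2 (3442.69, Ravoria, 1,514 kg, $264,011.32):
Base rate for 3442.69 is 35%.
3442.69 has an FTA preferential rate, but origin Ravoria is not Bralmark; base rate stands.
Additional duty on 3442.69 from Ravoria: +11%. Applied ad valorem rate: 35% + 11% = 46%.
Duty = $264,011.32 × 46% = $121,445.21.
Line 3 (2539.35, Ravoria, 335 pairs, $7,236.00):
Base rate for 2539.35 is 13% + $2.40/pair.
Additional duty on 2539.35 from Ravoria: +6.3%. Applied ad valorem rate: 13% + 6.3% = 19.3%.
Duty = $7,236.00 × 19.3% + 335 × $2.40 = $2,200.55.
Total = $16,605.61 + $121,445.21 + $2,200.55 = $140,251.37.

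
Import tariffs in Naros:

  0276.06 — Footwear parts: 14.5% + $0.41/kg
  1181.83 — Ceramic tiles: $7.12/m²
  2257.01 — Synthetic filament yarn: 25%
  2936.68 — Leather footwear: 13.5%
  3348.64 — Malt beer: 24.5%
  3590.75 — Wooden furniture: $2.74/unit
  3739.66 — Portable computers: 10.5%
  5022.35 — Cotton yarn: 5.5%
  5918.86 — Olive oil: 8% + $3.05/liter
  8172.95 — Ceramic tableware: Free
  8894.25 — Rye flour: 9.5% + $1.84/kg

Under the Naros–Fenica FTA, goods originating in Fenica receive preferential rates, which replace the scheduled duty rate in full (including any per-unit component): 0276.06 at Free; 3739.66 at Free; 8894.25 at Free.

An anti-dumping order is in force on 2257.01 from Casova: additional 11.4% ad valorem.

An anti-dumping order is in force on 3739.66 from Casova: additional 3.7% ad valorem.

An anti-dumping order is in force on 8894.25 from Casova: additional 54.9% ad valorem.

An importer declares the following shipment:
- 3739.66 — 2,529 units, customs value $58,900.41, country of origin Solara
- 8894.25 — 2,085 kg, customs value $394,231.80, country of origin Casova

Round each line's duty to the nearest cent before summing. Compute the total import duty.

$263,906.22

Line 1 (3739.66, Solara, 2,529 units, $58,900.41):
Base rate for 3739.66 is 10.5%.
3739.66 has an FTA preferential rate, but origin Solara is not Fenica; base rate stands.
The additional-duty order on 3739.66 targets Casova, not Solara; it does not apply.
Duty = $58,900.41 × 10.5% = $6,184.54.
Line 2 (8894.25, Casova, 2,085 kg, $394,231.80):
Base rate for 8894.25 is 9.5% + $1.84/kg.
8894.25 has an FTA preferential rate, but origin Casova is not Fenica; base rate stands.
Additional duty on 8894.25 from Casova: +54.9%. Applied ad valorem rate: 9.5% + 54.9% = 64.4%.
Duty = $394,231.80 × 64.4% + 2,085 × $1.84 = $257,721.68.
Total = $6,184.54 + $257,721.68 = $263,906.22.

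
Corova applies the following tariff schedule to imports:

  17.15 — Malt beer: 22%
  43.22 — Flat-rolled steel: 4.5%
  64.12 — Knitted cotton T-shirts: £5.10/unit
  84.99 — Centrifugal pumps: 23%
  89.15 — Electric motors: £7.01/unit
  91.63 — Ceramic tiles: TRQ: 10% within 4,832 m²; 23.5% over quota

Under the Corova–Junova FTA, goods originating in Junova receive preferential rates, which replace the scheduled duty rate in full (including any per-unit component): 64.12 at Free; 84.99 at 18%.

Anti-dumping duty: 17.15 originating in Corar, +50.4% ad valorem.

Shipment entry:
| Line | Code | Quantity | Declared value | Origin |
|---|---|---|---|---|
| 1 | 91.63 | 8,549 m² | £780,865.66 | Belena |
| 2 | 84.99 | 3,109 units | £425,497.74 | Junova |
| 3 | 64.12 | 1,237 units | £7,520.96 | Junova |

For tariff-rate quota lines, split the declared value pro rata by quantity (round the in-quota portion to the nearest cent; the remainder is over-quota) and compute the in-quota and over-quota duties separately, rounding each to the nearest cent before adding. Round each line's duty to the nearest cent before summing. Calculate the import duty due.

Line 1 (91.63, Belena, 8,549 m², £780,865.66):
Code 91.63 is under a tariff-rate quota (threshold 4,832 m²). In-quota: 4,832 m² at 10%; over-quota: 3,717 m² at 23.5%.
Pro-rata value split: in-quota = £780,865.66 × 4,832/8,549 = £441,354.88; over-quota = £780,865.66 − £441,354.88 = £339,510.78.
In-quota duty = £441,354.88 × 10% = £44,135.49. Over-quota duty = £339,510.78 × 23.5% = £79,785.03.
Line duty = £44,135.49 + £79,785.03 = £123,920.52.
Line 2 (84.99, Junova, 3,109 units, £425,497.74):
Base rate for 84.99 is 23%.
Origin Junova qualifies under the Corova–Junova agreement and 84.99 is covered: preferential rate 18% applies instead.
Duty = £425,497.74 × 18% = £76,589.59.
Line 3 (64.12, Junova, 1,237 units, £7,520.96):
Base rate for 64.12 is £5.10/unit.
Origin Junova qualifies under the Corova–Junova agreement and 64.12 is covered: preferential rate Free applies instead.
Duty = £7,520.96 × 0% = £0.00.
Total = £123,920.52 + £76,589.59 + £0.00 = £200,510.11.

£200,510.11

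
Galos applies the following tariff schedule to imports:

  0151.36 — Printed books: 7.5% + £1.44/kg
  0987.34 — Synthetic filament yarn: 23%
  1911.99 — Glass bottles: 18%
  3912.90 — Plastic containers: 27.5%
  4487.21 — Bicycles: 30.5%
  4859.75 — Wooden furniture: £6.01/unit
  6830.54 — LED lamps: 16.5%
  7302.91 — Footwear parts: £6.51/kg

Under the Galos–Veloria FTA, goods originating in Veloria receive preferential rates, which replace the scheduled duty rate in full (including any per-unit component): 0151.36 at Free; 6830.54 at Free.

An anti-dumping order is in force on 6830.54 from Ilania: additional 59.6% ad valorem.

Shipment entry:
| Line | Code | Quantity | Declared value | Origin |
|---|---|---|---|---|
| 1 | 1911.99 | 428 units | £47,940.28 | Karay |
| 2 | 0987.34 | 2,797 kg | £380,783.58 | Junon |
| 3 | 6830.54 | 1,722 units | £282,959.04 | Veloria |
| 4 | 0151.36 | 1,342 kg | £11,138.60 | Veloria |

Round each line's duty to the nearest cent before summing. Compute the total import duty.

£96,209.47

Line 1 (1911.99, Karay, 428 units, £47,940.28):
Base rate for 1911.99 is 18%.
Duty = £47,940.28 × 18% = £8,629.25.
Line 2 (0987.34, Junon, 2,797 kg, £380,783.58):
Base rate for 0987.34 is 23%.
Duty = £380,783.58 × 23% = £87,580.22.
Line 3 (6830.54, Veloria, 1,722 units, £282,959.04):
Base rate for 6830.54 is 16.5%.
Origin Veloria qualifies under the Galos–Veloria agreement and 6830.54 is covered: preferential rate Free applies instead.
The additional-duty order on 6830.54 targets Ilania, not Veloria; it does not apply.
Duty = £282,959.04 × 0% = £0.00.
Line 4 (0151.36, Veloria, 1,342 kg, £11,138.60):
Base rate for 0151.36 is 7.5% + £1.44/kg.
Origin Veloria qualifies under the Galos–Veloria agreement and 0151.36 is covered: preferential rate Free applies instead.
Duty = £11,138.60 × 0% = £0.00.
Total = £8,629.25 + £87,580.22 + £0.00 + £0.00 = £96,209.47.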